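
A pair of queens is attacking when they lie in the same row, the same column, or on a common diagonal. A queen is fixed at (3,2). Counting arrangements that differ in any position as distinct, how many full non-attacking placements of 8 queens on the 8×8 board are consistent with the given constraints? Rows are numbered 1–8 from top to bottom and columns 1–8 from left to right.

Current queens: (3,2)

14

Branch on row 1: col 1 → 0; col 3 → 7; col 5 → 3; col 6 → 2; col 7 → 2; col 8 → 0.
Sum: 0 + 7 + 3 + 2 + 2 + 0 = 14.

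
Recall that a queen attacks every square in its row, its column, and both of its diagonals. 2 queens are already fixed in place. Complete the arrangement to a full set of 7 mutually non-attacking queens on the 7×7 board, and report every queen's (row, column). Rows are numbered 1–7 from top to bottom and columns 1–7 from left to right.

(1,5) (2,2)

Row 3: attacked by (1,5)→{3,5,7}; (2,2)→{1,2,3}. Safe: 4, 6. Place at column 6.
Row 4: attacked by (1,5)→{2,5}; (2,2)→{2,4}; (3,6)→{5,6,7}. Safe: 1, 3. Place at column 3.
Row 5: attacked by (1,5)→{1,5}; (2,2)→{2,5}; (3,6)→{4,6}; (4,3)→{2,3,4}. Safe: 7. Place at column 7.
Row 6: attacked by (1,5)→{5}; (2,2)→{2,6}; (3,6)→{3,6}; (4,3)→{1,3,5}; (5,7)→{6,7}. Safe: 4. Place at column 4.
Row 7: attacked by (1,5)→{5}; (2,2)→{2,7}; (3,6)→{2,6}; (4,3)→{3,6}; (5,7)→{5,7}; (6,4)→{3,4,5}. Safe: 1. Place at column 1.
Columns [5, 2, 6, 3, 7, 4, 1], r−c [-4, 0, -3, 1, -2, 2, 6], r+c [6, 4, 9, 7, 12, 10, 8] are all distinct, so no two queens attack.

(1,5) (2,2) (3,6) (4,3) (5,7) (6,4) (7,1)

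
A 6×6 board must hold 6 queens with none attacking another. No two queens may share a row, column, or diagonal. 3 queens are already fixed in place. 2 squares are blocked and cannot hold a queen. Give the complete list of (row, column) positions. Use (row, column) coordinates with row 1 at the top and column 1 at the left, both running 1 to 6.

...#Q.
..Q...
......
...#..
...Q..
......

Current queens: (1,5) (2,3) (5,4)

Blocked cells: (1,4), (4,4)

Row 3: attacked by (1,5)→{3,5}; (2,3)→{2,3,4}; (5,4)→{2,4,6}. Safe: 1. Place at column 1.
Row 4: attacked by (1,5)→{2,5}; (2,3)→{1,3,5}; (3,1)→{1,2}; (5,4)→{3,4,5}. Blocked: 4. Safe: 6. Place at column 6.
Row 6: attacked by (1,5)→{5}; (2,3)→{3}; (3,1)→{1,4}; (4,6)→{4,6}; (5,4)→{3,4,5}. Safe: 2. Place at column 2.
Columns [5, 3, 1, 6, 4, 2], r−c [-4, -1, 2, -2, 1, 4], r+c [6, 5, 4, 10, 9, 8] are all distinct, so no two queens attack.

(1,5) (2,3) (3,1) (4,6) (5,4) (6,2)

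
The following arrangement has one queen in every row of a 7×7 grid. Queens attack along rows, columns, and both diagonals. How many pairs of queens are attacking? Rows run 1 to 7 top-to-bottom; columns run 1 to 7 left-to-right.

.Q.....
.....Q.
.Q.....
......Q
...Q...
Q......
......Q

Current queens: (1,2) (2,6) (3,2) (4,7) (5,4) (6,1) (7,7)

3

Same column: (1,2)–(3,2) (column 2); (4,7)–(7,7) (column 7).
Same diagonal: (3,2)–(5,4) (|3−5| = |2−4| = 2).
Total attacking pairs: 3.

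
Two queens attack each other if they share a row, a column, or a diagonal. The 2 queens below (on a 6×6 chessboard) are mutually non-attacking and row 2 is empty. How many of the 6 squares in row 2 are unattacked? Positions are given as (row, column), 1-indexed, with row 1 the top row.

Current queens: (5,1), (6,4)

(5,1) attacks row 2 at column 1 and diagonals 4.
(6,4) attacks row 2 at column 4.
Attacked columns: {1, 4}. Safe: {2, 3, 5, 6}.

4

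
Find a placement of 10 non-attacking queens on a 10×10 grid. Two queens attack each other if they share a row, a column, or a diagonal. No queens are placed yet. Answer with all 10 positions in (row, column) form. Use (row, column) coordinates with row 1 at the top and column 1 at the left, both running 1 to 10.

Row 1: Safe: 1, 2, 3, 4, 5, 6, 7, 8, 9, 10. Place at column 9.
Row 2: attacked by (1,9)→{8,9,10}. Safe: 1, 2, 3, 4, 5, 6, 7. Place at column 5.
Row 3: attacked by (1,9)→{7,9}; (2,5)→{4,5,6}. Safe: 1, 2, 3, 8, 10. Place at column 8.
Row 4: attacked by (1,9)→{6,9}; (2,5)→{3,5,7}; (3,8)→{7,8,9}. Safe: 1, 2, 4, 10. Place at column 4.
Row 5: attacked by (1,9)→{5,9}; (2,5)→{2,5,8}; (3,8)→{6,8,10}; (4,4)→{3,4,5}. Safe: 1, 7. Place at column 1.
Row 6: attacked by (1,9)→{4,9}; (2,5)→{1,5,9}; (3,8)→{5,8}; (4,4)→{2,4,6}; (5,1)→{1,2}. Safe: 3, 7, 10. Place at column 10.
Row 7: attacked by (1,9)→{3,9}; (2,5)→{5,10}; (3,8)→{4,8}; (4,4)→{1,4,7}; (5,1)→{1,3}; (6,10)→{9,10}. Safe: 2, 6. Place at column 2.
Row 8: attacked by (1,9)→{2,9}; (2,5)→{5}; (3,8)→{3,8}; (4,4)→{4,8}; (5,1)→{1,4}; (6,10)→{8,10}; (7,2)→{1,2,3}. Safe: 6, 7. Place at column 6.
Row 9: attacked by (1,9)→{1,9}; (2,5)→{5}; (3,8)→{2,8}; (4,4)→{4,9}; (5,1)→{1,5}; (6,10)→{7,10}; (7,2)→{2,4}; (8,6)→{5,6,7}. Safe: 3. Place at column 3.
Row 10: attacked by (1,9)→{9}; (2,5)→{5}; (3,8)→{1,8}; (4,4)→{4,10}; (5,1)→{1,6}; (6,10)→{6,10}; (7,2)→{2,5}; (8,6)→{4,6,8}; (9,3)→{2,3,4}. Safe: 7. Place at column 7.
Columns [9, 5, 8, 4, 1, 10, 2, 6, 3, 7], r−c [-8, -3, -5, 0, 4, -4, 5, 2, 6, 3], r+c [10, 7, 11, 8, 6, 16, 9, 14, 12, 17] are all distinct, so no two queens attack.

(1,9) (2,5) (3,8) (4,4) (5,1) (6,10) (7,2) (8,6) (9,3) (10,7)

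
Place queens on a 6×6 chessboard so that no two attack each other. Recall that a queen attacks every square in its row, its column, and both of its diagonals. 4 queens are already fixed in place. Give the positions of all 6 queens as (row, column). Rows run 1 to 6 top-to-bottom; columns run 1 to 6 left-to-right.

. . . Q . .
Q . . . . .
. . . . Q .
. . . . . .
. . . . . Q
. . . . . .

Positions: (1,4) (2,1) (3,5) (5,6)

Row 4: attacked by (1,4)→{1,4}; (2,1)→{1,3}; (3,5)→{4,5,6}; (5,6)→{5,6}. Safe: 2. Place at column 2.
Row 6: attacked by (1,4)→{4}; (2,1)→{1,5}; (3,5)→{2,5}; (4,2)→{2,4}; (5,6)→{5,6}. Safe: 3. Place at column 3.
Columns [4, 1, 5, 2, 6, 3], r−c [-3, 1, -2, 2, -1, 3], r+c [5, 3, 8, 6, 11, 9] are all distinct, so no two queens attack.

(1,4) (2,1) (3,5) (4,2) (5,6) (6,3)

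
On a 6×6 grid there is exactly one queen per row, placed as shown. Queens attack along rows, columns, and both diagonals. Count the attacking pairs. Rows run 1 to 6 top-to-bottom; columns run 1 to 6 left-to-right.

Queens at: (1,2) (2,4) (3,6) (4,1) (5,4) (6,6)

3

Same column: (2,4)–(5,4) (column 4); (3,6)–(6,6) (column 6).
Same diagonal: (3,6)–(5,4) (|3−5| = |6−4| = 2).
Total attacking pairs: 3.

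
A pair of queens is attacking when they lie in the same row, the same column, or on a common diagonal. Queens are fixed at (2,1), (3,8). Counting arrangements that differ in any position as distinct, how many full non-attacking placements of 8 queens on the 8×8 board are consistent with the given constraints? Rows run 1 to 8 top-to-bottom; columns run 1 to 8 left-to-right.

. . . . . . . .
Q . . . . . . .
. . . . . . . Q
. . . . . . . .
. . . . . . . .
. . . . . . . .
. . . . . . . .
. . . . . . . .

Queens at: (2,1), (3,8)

2

Branch on row 1: col 3 → 0; col 4 → 0; col 5 → 2; col 7 → 0.
Sum: 0 + 0 + 2 + 0 = 2.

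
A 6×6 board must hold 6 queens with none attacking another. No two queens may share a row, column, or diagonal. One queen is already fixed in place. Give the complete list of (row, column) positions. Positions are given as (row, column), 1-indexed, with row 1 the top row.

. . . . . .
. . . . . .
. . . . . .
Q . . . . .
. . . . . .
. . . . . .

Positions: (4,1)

(1,2) (2,4) (3,6) (4,1) (5,3) (6,5)

Row 1: attacked by (4,1)→{1,4}. Safe: 2, 3, 5, 6. Place at column 2.
Row 2: attacked by (1,2)→{1,2,3}; (4,1)→{1,3}. Safe: 4, 5, 6. Place at column 4.
Row 3: attacked by (1,2)→{2,4}; (2,4)→{3,4,5}; (4,1)→{1,2}. Safe: 6. Place at column 6.
Row 5: attacked by (1,2)→{2,6}; (2,4)→{1,4}; (3,6)→{4,6}; (4,1)→{1,2}. Safe: 3, 5. Place at column 3.
Row 6: attacked by (1,2)→{2}; (2,4)→{4}; (3,6)→{3,6}; (4,1)→{1,3}; (5,3)→{2,3,4}. Safe: 5. Place at column 5.
Columns [2, 4, 6, 1, 3, 5], r−c [-1, -2, -3, 3, 2, 1], r+c [3, 6, 9, 5, 8, 11] are all distinct, so no two queens attack.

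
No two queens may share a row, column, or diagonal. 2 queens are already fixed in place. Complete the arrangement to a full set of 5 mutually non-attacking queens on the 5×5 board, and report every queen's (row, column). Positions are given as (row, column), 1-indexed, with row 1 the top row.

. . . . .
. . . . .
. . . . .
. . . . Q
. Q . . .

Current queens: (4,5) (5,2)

(1,4) (2,1) (3,3) (4,5) (5,2)

Row 1: attacked by (4,5)→{2,5}; (5,2)→{2}. Safe: 1, 3, 4. Place at column 4.
Row 2: attacked by (1,4)→{3,4,5}; (4,5)→{3,5}; (5,2)→{2,5}. Safe: 1. Place at column 1.
Row 3: attacked by (1,4)→{2,4}; (2,1)→{1,2}; (4,5)→{4,5}; (5,2)→{2,4}. Safe: 3. Place at column 3.
Columns [4, 1, 3, 5, 2], r−c [-3, 1, 0, -1, 3], r+c [5, 3, 6, 9, 7] are all distinct, so no two queens attack.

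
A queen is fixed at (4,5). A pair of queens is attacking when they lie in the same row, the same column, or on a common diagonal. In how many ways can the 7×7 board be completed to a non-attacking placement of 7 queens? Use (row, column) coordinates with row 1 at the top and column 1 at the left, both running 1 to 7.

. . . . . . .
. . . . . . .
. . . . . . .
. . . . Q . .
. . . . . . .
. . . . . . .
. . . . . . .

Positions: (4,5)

Branch on row 1: col 1 → 0; col 3 → 1; col 4 → 1; col 6 → 1; col 7 → 1.
Sum: 0 + 1 + 1 + 1 + 1 = 4.

4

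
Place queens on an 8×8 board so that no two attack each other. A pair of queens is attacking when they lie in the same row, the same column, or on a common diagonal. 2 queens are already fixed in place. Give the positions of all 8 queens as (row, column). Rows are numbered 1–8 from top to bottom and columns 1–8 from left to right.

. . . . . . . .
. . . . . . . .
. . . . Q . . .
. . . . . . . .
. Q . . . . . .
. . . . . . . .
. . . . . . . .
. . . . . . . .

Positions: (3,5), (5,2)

(1,4) (2,1) (3,5) (4,8) (5,2) (6,7) (7,3) (8,6)

Row 1: attacked by (3,5)→{3,5,7}; (5,2)→{2,6}. Safe: 1, 4, 8. Place at column 4.
Row 2: attacked by (1,4)→{3,4,5}; (3,5)→{4,5,6}; (5,2)→{2,5}. Safe: 1, 7, 8. Place at column 1.
Row 4: attacked by (1,4)→{1,4,7}; (2,1)→{1,3}; (3,5)→{4,5,6}; (5,2)→{1,2,3}. Safe: 8. Place at column 8.
Row 6: attacked by (1,4)→{4}; (2,1)→{1,5}; (3,5)→{2,5,8}; (4,8)→{6,8}; (5,2)→{1,2,3}. Safe: 7. Place at column 7.
Row 7: attacked by (1,4)→{4}; (2,1)→{1,6}; (3,5)→{1,5}; (4,8)→{5,8}; (5,2)→{2,4}; (6,7)→{6,7,8}. Safe: 3. Place at column 3.
Row 8: attacked by (1,4)→{4}; (2,1)→{1,7}; (3,5)→{5}; (4,8)→{4,8}; (5,2)→{2,5}; (6,7)→{5,7}; (7,3)→{2,3,4}. Safe: 6. Place at column 6.
Columns [4, 1, 5, 8, 2, 7, 3, 6], r−c [-3, 1, -2, -4, 3, -1, 4, 2], r+c [5, 3, 8, 12, 7, 13, 10, 14] are all distinct, so no two queens attack.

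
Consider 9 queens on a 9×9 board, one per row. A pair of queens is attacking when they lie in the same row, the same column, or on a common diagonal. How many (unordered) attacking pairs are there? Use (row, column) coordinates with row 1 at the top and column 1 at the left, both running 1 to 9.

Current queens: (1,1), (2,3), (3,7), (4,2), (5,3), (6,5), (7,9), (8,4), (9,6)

Same column: (2,3)–(5,3) (column 3).
Same diagonal: (4,2)–(5,3) (|4−5| = |2−3| = 1).
Total attacking pairs: 2.

2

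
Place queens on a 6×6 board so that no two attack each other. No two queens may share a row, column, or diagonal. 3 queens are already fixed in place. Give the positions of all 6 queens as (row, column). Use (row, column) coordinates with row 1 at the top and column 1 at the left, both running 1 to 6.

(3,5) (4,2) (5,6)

Row 1: attacked by (3,5)→{3,5}; (4,2)→{2,5}; (5,6)→{2,6}. Safe: 1, 4. Place at column 4.
Row 2: attacked by (1,4)→{3,4,5}; (3,5)→{4,5,6}; (4,2)→{2,4}; (5,6)→{3,6}. Safe: 1. Place at column 1.
Row 6: attacked by (1,4)→{4}; (2,1)→{1,5}; (3,5)→{2,5}; (4,2)→{2,4}; (5,6)→{5,6}. Safe: 3. Place at column 3.
Columns [4, 1, 5, 2, 6, 3], r−c [-3, 1, -2, 2, -1, 3], r+c [5, 3, 8, 6, 11, 9] are all distinct, so no two queens attack.

(1,4) (2,1) (3,5) (4,2) (5,6) (6,3)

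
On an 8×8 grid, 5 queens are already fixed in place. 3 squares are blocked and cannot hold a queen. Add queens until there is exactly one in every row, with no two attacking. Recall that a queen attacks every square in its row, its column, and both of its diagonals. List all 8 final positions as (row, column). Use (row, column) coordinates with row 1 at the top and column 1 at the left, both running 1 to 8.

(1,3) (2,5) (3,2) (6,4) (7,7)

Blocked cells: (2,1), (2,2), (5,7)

(1,3) (2,5) (3,2) (4,8) (5,6) (6,4) (7,7) (8,1)

Row 4: attacked by (1,3)→{3,6}; (2,5)→{3,5,7}; (3,2)→{1,2,3}; (6,4)→{2,4,6}; (7,7)→{4,7}. Safe: 8. Place at column 8.
Row 5: attacked by (1,3)→{3,7}; (2,5)→{2,5,8}; (3,2)→{2,4}; (4,8)→{7,8}; (6,4)→{3,4,5}; (7,7)→{5,7}. Blocked: 7. Safe: 1, 6. Place at column 6.
Row 8: attacked by (1,3)→{3}; (2,5)→{5}; (3,2)→{2,7}; (4,8)→{4,8}; (5,6)→{3,6}; (6,4)→{2,4,6}; (7,7)→{6,7,8}. Safe: 1. Place at column 1.
Columns [3, 5, 2, 8, 6, 4, 7, 1], r−c [-2, -3, 1, -4, -1, 2, 0, 7], r+c [4, 7, 5, 12, 11, 10, 14, 9] are all distinct, so no two queens attack.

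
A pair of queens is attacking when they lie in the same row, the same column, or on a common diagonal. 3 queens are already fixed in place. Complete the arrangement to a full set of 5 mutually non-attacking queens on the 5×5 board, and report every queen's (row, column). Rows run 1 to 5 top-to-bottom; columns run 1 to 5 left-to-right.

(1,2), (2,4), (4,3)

Row 3: attacked by (1,2)→{2,4}; (2,4)→{3,4,5}; (4,3)→{2,3,4}. Safe: 1. Place at column 1.
Row 5: attacked by (1,2)→{2}; (2,4)→{1,4}; (3,1)→{1,3}; (4,3)→{2,3,4}. Safe: 5. Place at column 5.
Columns [2, 4, 1, 3, 5], r−c [-1, -2, 2, 1, 0], r+c [3, 6, 4, 7, 10] are all distinct, so no two queens attack.

(1,2) (2,4) (3,1) (4,3) (5,5)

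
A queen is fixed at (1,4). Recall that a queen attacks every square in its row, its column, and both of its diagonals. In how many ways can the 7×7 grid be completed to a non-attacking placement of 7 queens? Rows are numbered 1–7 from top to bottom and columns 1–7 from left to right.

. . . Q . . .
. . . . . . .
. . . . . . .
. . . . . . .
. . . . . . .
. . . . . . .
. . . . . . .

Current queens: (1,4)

6

Branch on row 2: col 1 → 2; col 2 → 1; col 6 → 1; col 7 → 2.
Sum: 2 + 1 + 1 + 2 = 6.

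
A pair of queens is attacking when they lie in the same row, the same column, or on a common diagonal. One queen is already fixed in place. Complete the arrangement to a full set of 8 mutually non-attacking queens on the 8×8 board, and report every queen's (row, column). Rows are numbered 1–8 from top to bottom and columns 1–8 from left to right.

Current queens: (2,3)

Row 1: attacked by (2,3)→{2,3,4}. Safe: 1, 5, 6, 7, 8. Place at column 8.
Row 3: attacked by (1,8)→{6,8}; (2,3)→{2,3,4}. Safe: 1, 5, 7. Place at column 1.
Row 4: attacked by (1,8)→{5,8}; (2,3)→{1,3,5}; (3,1)→{1,2}. Safe: 4, 6, 7. Place at column 6.
Row 5: attacked by (1,8)→{4,8}; (2,3)→{3,6}; (3,1)→{1,3}; (4,6)→{5,6,7}. Safe: 2. Place at column 2.
Row 6: attacked by (1,8)→{3,8}; (2,3)→{3,7}; (3,1)→{1,4}; (4,6)→{4,6,8}; (5,2)→{1,2,3}. Safe: 5. Place at column 5.
Row 7: attacked by (1,8)→{2,8}; (2,3)→{3,8}; (3,1)→{1,5}; (4,6)→{3,6}; (5,2)→{2,4}; (6,5)→{4,5,6}. Safe: 7. Place at column 7.
Row 8: attacked by (1,8)→{1,8}; (2,3)→{3}; (3,1)→{1,6}; (4,6)→{2,6}; (5,2)→{2,5}; (6,5)→{3,5,7}; (7,7)→{6,7,8}. Safe: 4. Place at column 4.
Columns [8, 3, 1, 6, 2, 5, 7, 4], r−c [-7, -1, 2, -2, 3, 1, 0, 4], r+c [9, 5, 4, 10, 7, 11, 14, 12] are all distinct, so no two queens attack.

(1,8) (2,3) (3,1) (4,6) (5,2) (6,5) (7,7) (8,4)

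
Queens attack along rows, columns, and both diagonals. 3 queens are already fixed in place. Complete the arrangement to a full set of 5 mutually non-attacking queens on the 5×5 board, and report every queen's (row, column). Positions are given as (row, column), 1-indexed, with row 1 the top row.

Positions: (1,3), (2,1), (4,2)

Row 3: attacked by (1,3)→{1,3,5}; (2,1)→{1,2}; (4,2)→{1,2,3}. Safe: 4. Place at column 4.
Row 5: attacked by (1,3)→{3}; (2,1)→{1,4}; (3,4)→{2,4}; (4,2)→{1,2,3}. Safe: 5. Place at column 5.
Columns [3, 1, 4, 2, 5], r−c [-2, 1, -1, 2, 0], r+c [4, 3, 7, 6, 10] are all distinct, so no two queens attack.

(1,3) (2,1) (3,4) (4,2) (5,5)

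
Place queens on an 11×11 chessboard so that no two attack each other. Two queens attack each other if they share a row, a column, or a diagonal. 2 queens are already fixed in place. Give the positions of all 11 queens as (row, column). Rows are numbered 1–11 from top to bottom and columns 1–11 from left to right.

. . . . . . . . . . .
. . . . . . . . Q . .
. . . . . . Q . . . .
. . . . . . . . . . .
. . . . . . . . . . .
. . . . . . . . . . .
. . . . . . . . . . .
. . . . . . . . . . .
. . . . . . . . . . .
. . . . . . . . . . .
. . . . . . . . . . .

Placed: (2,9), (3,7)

(1,2) (2,9) (3,7) (4,3) (5,10) (6,8) (7,5) (8,1) (9,4) (10,6) (11,11)

Row 1: attacked by (2,9)→{8,9,10}; (3,7)→{5,7,9}. Safe: 1, 2, 3, 4, 6, 11. Place at column 2.
Row 4: attacked by (1,2)→{2,5}; (2,9)→{7,9,11}; (3,7)→{6,7,8}. Safe: 1, 3, 4, 10. Place at column 3.
Row 5: attacked by (1,2)→{2,6}; (2,9)→{6,9}; (3,7)→{5,7,9}; (4,3)→{2,3,4}. Safe: 1, 8, 10, 11. Place at column 10.
Row 6: attacked by (1,2)→{2,7}; (2,9)→{5,9}; (3,7)→{4,7,10}; (4,3)→{1,3,5}; (5,10)→{9,10,11}. Safe: 6, 8. Place at column 8.
Row 7: attacked by (1,2)→{2,8}; (2,9)→{4,9}; (3,7)→{3,7,11}; (4,3)→{3,6}; (5,10)→{8,10}; (6,8)→{7,8,9}. Safe: 1, 5. Place at column 5.
Row 8: attacked by (1,2)→{2,9}; (2,9)→{3,9}; (3,7)→{2,7}; (4,3)→{3,7}; (5,10)→{7,10}; (6,8)→{6,8,10}; (7,5)→{4,5,6}. Safe: 1, 11. Place at column 1.
Row 9: attacked by (1,2)→{2,10}; (2,9)→{2,9}; (3,7)→{1,7}; (4,3)→{3,8}; (5,10)→{6,10}; (6,8)→{5,8,11}; (7,5)→{3,5,7}; (8,1)→{1,2}. Safe: 4. Place at column 4.
Row 10: attacked by (1,2)→{2,11}; (2,9)→{1,9}; (3,7)→{7}; (4,3)→{3,9}; (5,10)→{5,10}; (6,8)→{4,8}; (7,5)→{2,5,8}; (8,1)→{1,3}; (9,4)→{3,4,5}. Safe: 6. Place at column 6.
Row 11: attacked by (1,2)→{2}; (2,9)→{9}; (3,7)→{7}; (4,3)→{3,10}; (5,10)→{4,10}; (6,8)→{3,8}; (7,5)→{1,5,9}; (8,1)→{1,4}; (9,4)→{2,4,6}; (10,6)→{5,6,7}. Safe: 11. Place at column 11.
Columns [2, 9, 7, 3, 10, 8, 5, 1, 4, 6, 11], r−c [-1, -7, -4, 1, -5, -2, 2, 7, 5, 4, 0], r+c [3, 11, 10, 7, 15, 14, 12, 9, 13, 16, 22] are all distinct, so no two queens attack.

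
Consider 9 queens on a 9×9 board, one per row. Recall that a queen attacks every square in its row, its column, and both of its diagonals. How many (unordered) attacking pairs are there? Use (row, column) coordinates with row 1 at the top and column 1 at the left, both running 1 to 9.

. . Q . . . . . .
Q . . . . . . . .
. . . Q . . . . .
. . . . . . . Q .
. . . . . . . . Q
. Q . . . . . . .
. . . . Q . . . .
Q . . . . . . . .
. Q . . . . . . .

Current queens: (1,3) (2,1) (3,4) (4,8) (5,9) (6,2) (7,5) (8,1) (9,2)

Same column: (2,1)–(8,1) (column 1); (6,2)–(9,2) (column 2).
Same diagonal: (4,8)–(5,9) (|4−5| = |8−9| = 1); (4,8)–(7,5) (|4−7| = |8−5| = 3); (8,1)–(9,2) (|8−9| = |1−2| = 1).
Total attacking pairs: 5.

5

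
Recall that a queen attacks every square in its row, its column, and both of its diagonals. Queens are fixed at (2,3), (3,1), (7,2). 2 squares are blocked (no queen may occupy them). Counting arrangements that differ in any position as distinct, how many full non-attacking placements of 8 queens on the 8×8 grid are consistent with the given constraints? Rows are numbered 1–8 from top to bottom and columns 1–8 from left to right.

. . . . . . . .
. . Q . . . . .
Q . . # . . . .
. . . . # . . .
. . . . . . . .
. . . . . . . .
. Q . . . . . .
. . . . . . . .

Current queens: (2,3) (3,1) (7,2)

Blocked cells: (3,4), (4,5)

Branch on row 1: col 5 → 0; col 6 → 1; col 7 → 1.
Sum: 0 + 1 + 1 = 2.

2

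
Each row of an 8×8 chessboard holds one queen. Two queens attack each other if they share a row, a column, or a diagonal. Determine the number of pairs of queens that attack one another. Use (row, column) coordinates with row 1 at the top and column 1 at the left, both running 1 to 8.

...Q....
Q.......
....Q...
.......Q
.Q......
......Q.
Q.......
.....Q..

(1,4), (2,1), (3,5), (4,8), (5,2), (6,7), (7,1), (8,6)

Same column: (2,1)–(7,1) (column 1).
Same diagonal: (3,5)–(7,1) (|3−7| = |5−1| = 4).
Total attacking pairs: 2.

2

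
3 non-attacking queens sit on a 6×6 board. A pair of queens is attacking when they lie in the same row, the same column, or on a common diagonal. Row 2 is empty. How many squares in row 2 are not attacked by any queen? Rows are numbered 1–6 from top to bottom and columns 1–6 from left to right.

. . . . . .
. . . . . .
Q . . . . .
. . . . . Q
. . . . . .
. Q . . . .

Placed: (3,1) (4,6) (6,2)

(3,1) attacks row 2 at column 1 and diagonals 2.
(4,6) attacks row 2 at column 6 and diagonals 4.
(6,2) attacks row 2 at column 2 and diagonals 6.
Attacked columns: {1, 2, 4, 6}. Safe: {3, 5}.

2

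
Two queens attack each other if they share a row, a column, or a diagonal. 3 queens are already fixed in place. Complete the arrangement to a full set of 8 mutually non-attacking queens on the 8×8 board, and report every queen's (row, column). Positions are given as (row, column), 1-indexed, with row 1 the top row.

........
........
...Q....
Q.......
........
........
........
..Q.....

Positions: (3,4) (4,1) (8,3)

Row 1: attacked by (3,4)→{2,4,6}; (4,1)→{1,4}; (8,3)→{3}. Safe: 5, 7, 8. Place at column 5.
Row 2: attacked by (1,5)→{4,5,6}; (3,4)→{3,4,5}; (4,1)→{1,3}; (8,3)→{3}. Safe: 2, 7, 8. Place at column 8.
Row 5: attacked by (1,5)→{1,5}; (2,8)→{5,8}; (3,4)→{2,4,6}; (4,1)→{1,2}; (8,3)→{3,6}. Safe: 7. Place at column 7.
Row 6: attacked by (1,5)→{5}; (2,8)→{4,8}; (3,4)→{1,4,7}; (4,1)→{1,3}; (5,7)→{6,7,8}; (8,3)→{1,3,5}. Safe: 2. Place at column 2.
Row 7: attacked by (1,5)→{5}; (2,8)→{3,8}; (3,4)→{4,8}; (4,1)→{1,4}; (5,7)→{5,7}; (6,2)→{1,2,3}; (8,3)→{2,3,4}. Safe: 6. Place at column 6.
Columns [5, 8, 4, 1, 7, 2, 6, 3], r−c [-4, -6, -1, 3, -2, 4, 1, 5], r+c [6, 10, 7, 5, 12, 8, 13, 11] are all distinct, so no two queens attack.

(1,5) (2,8) (3,4) (4,1) (5,7) (6,2) (7,6) (8,3)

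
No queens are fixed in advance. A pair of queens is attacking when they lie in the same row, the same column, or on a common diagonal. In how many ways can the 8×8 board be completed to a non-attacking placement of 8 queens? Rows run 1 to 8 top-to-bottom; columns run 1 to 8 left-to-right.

Branch on row 1: col 1 → 4; col 2 → 8; col 3 → 16; col 4 → 18; col 5 → 18; col 6 → 16; col 7 → 8; col 8 → 4.
Sum: 4 + 8 + 16 + 18 + 18 + 16 + 8 + 4 = 92.
(This is the classic 8-queens count.)

92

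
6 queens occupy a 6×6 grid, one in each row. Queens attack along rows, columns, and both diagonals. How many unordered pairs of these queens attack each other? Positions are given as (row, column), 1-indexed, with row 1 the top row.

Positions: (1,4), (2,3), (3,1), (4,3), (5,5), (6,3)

Same column: (2,3)–(4,3) (column 3); (2,3)–(6,3) (column 3); (4,3)–(6,3) (column 3).
Same diagonal: (1,4)–(2,3) (|1−2| = |4−3| = 1).
Total attacking pairs: 4.

4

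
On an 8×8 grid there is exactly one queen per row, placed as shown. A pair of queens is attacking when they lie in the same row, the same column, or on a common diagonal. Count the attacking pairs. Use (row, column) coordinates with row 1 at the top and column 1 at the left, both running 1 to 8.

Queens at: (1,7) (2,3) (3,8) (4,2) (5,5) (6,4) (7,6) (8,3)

Same column: (2,3)–(8,3) (column 3).
Same diagonal: (3,8)–(8,3) (|3−8| = |8−3| = 5); (4,2)–(6,4) (|4−6| = |2−4| = 2); (5,5)–(6,4) (|5−6| = |5−4| = 1).
Total attacking pairs: 4.

4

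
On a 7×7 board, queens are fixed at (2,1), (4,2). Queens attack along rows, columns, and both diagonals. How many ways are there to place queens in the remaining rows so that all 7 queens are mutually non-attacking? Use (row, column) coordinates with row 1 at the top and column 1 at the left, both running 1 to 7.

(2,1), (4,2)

2

Branch on row 1: col 3 → 1; col 4 → 1; col 6 → 0; col 7 → 0.
Sum: 1 + 1 + 0 + 0 = 2.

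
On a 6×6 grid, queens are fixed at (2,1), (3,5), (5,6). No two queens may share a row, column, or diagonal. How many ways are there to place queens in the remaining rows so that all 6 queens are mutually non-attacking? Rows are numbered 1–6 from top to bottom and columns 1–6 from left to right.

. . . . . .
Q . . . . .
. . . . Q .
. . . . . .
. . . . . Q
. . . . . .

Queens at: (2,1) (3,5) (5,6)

Branch on row 1: col 4 → 1.
Sum: 1 = 1.

1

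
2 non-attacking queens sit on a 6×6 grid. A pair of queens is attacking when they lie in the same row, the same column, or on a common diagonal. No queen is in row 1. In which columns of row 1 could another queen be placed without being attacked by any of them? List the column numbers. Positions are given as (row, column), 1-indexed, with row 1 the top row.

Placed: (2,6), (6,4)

columns 1, 2, 3

(2,6) attacks row 1 at column 6 and diagonals 5.
(6,4) attacks row 1 at column 4.
Attacked columns: {4, 5, 6}. Safe: {1, 2, 3}.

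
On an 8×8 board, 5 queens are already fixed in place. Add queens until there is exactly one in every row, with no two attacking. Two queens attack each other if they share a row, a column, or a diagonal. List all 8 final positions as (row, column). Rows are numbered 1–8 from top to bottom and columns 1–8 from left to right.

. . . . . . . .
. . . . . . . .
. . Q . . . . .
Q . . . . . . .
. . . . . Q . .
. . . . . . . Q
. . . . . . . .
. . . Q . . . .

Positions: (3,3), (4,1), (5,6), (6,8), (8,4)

(1,7) (2,5) (3,3) (4,1) (5,6) (6,8) (7,2) (8,4)

Row 1: attacked by (3,3)→{1,3,5}; (4,1)→{1,4}; (5,6)→{2,6}; (6,8)→{3,8}; (8,4)→{4}. Safe: 7. Place at column 7.
Row 2: attacked by (1,7)→{6,7,8}; (3,3)→{2,3,4}; (4,1)→{1,3}; (5,6)→{3,6}; (6,8)→{4,8}; (8,4)→{4}. Safe: 5. Place at column 5.
Row 7: attacked by (1,7)→{1,7}; (2,5)→{5}; (3,3)→{3,7}; (4,1)→{1,4}; (5,6)→{4,6,8}; (6,8)→{7,8}; (8,4)→{3,4,5}. Safe: 2. Place at column 2.
Columns [7, 5, 3, 1, 6, 8, 2, 4], r−c [-6, -3, 0, 3, -1, -2, 5, 4], r+c [8, 7, 6, 5, 11, 14, 9, 12] are all distinct, so no two queens attack.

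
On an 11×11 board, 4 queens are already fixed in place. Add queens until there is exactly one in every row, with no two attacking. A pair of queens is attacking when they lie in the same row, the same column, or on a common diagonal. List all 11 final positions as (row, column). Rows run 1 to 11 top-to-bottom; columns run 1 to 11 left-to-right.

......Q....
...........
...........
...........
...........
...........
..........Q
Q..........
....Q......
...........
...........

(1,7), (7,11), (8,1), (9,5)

(1,7) (2,4) (3,10) (4,3) (5,6) (6,9) (7,11) (8,1) (9,5) (10,2) (11,8)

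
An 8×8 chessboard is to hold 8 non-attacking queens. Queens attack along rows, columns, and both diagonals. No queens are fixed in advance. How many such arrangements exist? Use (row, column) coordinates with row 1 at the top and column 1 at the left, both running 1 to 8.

Branch on row 1: col 1 → 4; col 2 → 8; col 3 → 16; col 4 → 18; col 5 → 18; col 6 → 16; col 7 → 8; col 8 → 4.
Sum: 4 + 8 + 16 + 18 + 18 + 16 + 8 + 4 = 92.
(This is the classic 8-queens count.)

92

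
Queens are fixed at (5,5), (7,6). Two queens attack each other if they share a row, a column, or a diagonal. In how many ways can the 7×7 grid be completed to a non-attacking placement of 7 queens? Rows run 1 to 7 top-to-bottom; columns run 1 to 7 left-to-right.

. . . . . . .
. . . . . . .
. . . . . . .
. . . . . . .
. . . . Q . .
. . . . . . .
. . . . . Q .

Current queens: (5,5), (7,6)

2

Branch on row 1: col 2 → 1; col 3 → 1; col 4 → 0; col 7 → 0.
Sum: 1 + 1 + 0 + 0 = 2.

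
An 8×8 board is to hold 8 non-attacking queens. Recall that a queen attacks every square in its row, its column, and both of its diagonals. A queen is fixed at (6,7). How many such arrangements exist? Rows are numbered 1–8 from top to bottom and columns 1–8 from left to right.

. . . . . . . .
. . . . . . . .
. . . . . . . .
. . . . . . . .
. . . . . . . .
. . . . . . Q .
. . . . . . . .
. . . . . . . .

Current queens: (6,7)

Branch on row 1: col 1 → 1; col 3 → 4; col 4 → 3; col 5 → 3; col 6 → 2; col 8 → 1.
Sum: 1 + 4 + 3 + 3 + 2 + 1 = 14.

14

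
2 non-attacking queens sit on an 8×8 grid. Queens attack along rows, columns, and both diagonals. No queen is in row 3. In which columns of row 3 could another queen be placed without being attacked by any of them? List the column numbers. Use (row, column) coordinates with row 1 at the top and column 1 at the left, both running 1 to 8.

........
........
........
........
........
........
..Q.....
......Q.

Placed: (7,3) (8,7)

(7,3) attacks row 3 at column 3 and diagonals 7.
(8,7) attacks row 3 at column 7 and diagonals 2.
Attacked columns: {2, 3, 7}. Safe: {1, 4, 5, 6, 8}.

columns 1, 4, 5, 6, 8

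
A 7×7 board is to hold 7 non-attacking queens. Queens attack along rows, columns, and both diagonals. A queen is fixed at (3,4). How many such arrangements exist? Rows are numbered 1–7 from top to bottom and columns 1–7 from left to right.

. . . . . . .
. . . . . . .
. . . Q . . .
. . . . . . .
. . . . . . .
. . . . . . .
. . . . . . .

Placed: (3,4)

4

Branch on row 1: col 1 → 1; col 3 → 1; col 5 → 1; col 7 → 1.
Sum: 1 + 1 + 1 + 1 = 4.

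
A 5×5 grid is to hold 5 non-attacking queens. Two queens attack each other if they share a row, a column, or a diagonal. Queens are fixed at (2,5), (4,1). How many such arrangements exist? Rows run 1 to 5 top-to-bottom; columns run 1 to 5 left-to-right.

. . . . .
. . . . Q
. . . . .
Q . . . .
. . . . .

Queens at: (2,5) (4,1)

Branch on row 1: col 2 → 1; col 3 → 0.
Sum: 1 + 0 = 1.

1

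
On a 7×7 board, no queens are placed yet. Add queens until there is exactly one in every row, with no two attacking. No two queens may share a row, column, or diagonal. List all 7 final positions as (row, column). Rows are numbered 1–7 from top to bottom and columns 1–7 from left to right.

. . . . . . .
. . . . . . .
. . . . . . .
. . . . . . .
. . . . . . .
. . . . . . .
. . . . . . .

(1,2) (2,4) (3,1) (4,7) (5,5) (6,3) (7,6)

Row 1: Safe: 1, 2, 3, 4, 5, 6, 7. Place at column 2.
Row 2: attacked by (1,2)→{1,2,3}. Safe: 4, 5, 6, 7. Place at column 4.
Row 3: attacked by (1,2)→{2,4}; (2,4)→{3,4,5}. Safe: 1, 6, 7. Place at column 1.
Row 4: attacked by (1,2)→{2,5}; (2,4)→{2,4,6}; (3,1)→{1,2}. Safe: 3, 7. Place at column 7.
Row 5: attacked by (1,2)→{2,6}; (2,4)→{1,4,7}; (3,1)→{1,3}; (4,7)→{6,7}. Safe: 5. Place at column 5.
Row 6: attacked by (1,2)→{2,7}; (2,4)→{4}; (3,1)→{1,4}; (4,7)→{5,7}; (5,5)→{4,5,6}. Safe: 3. Place at column 3.
Row 7: attacked by (1,2)→{2}; (2,4)→{4}; (3,1)→{1,5}; (4,7)→{4,7}; (5,5)→{3,5,7}; (6,3)→{2,3,4}. Safe: 6. Place at column 6.
Columns [2, 4, 1, 7, 5, 3, 6], r−c [-1, -2, 2, -3, 0, 3, 1], r+c [3, 6, 4, 11, 10, 9, 13] are all distinct, so no two queens attack.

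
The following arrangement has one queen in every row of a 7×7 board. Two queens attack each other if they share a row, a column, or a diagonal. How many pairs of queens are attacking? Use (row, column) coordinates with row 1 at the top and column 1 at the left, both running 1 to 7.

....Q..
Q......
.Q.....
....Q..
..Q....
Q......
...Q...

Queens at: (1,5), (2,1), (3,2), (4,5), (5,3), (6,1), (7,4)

3

Same column: (1,5)–(4,5) (column 5); (2,1)–(6,1) (column 1).
Same diagonal: (2,1)–(3,2) (|2−3| = |1−2| = 1).
Total attacking pairs: 3.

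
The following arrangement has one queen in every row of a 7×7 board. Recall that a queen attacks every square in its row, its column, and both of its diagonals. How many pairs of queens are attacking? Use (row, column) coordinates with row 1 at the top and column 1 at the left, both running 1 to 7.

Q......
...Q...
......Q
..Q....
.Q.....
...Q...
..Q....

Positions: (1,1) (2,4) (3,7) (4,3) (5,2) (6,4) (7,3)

6

Same column: (2,4)–(6,4) (column 4); (4,3)–(7,3) (column 3).
Same diagonal: (3,7)–(6,4) (|3−6| = |7−4| = 3); (3,7)–(7,3) (|3−7| = |7−3| = 4); (4,3)–(5,2) (|4−5| = |3−2| = 1); (6,4)–(7,3) (|6−7| = |4−3| = 1).
Total attacking pairs: 6.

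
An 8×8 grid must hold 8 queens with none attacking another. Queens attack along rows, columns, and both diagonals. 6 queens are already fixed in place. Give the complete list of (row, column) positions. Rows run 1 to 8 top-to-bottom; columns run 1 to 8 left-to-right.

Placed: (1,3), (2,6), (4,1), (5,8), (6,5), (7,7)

(1,3) (2,6) (3,4) (4,1) (5,8) (6,5) (7,7) (8,2)

Row 3: attacked by (1,3)→{1,3,5}; (2,6)→{5,6,7}; (4,1)→{1,2}; (5,8)→{6,8}; (6,5)→{2,5,8}; (7,7)→{3,7}. Safe: 4. Place at column 4.
Row 8: attacked by (1,3)→{3}; (2,6)→{6}; (3,4)→{4}; (4,1)→{1,5}; (5,8)→{5,8}; (6,5)→{3,5,7}; (7,7)→{6,7,8}. Safe: 2. Place at column 2.
Columns [3, 6, 4, 1, 8, 5, 7, 2], r−c [-2, -4, -1, 3, -3, 1, 0, 6], r+c [4, 8, 7, 5, 13, 11, 14, 10] are all distinct, so no two queens attack.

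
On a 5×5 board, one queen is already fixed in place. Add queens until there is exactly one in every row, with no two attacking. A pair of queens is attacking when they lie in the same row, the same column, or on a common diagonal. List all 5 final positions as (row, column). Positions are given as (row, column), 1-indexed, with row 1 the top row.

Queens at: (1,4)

Row 2: attacked by (1,4)→{3,4,5}. Safe: 1, 2. Place at column 2.
Row 3: attacked by (1,4)→{2,4}; (2,2)→{1,2,3}. Safe: 5. Place at column 5.
Row 4: attacked by (1,4)→{1,4}; (2,2)→{2,4}; (3,5)→{4,5}. Safe: 3. Place at column 3.
Row 5: attacked by (1,4)→{4}; (2,2)→{2,5}; (3,5)→{3,5}; (4,3)→{2,3,4}. Safe: 1. Place at column 1.
Columns [4, 2, 5, 3, 1], r−c [-3, 0, -2, 1, 4], r+c [5, 4, 8, 7, 6] are all distinct, so no two queens attack.

(1,4) (2,2) (3,5) (4,3) (5,1)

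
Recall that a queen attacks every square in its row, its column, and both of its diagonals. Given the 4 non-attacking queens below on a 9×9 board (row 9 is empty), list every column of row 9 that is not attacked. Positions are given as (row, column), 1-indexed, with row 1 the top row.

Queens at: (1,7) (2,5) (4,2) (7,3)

(1,7) attacks row 9 at column 7.
(2,5) attacks row 9 at column 5.
(4,2) attacks row 9 at column 2 and diagonals 7.
(7,3) attacks row 9 at column 3 and diagonals 1, 5.
Attacked columns: {1, 2, 3, 5, 7}. Safe: {4, 6, 8, 9}.

columns 4, 6, 8, 9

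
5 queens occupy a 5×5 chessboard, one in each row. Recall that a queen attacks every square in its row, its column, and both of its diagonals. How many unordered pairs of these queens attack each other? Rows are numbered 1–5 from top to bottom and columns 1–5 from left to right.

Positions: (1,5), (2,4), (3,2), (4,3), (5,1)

4

Same diagonal: (1,5)–(2,4) (|1−2| = |5−4| = 1); (1,5)–(5,1) (|1−5| = |5−1| = 4); (2,4)–(5,1) (|2−5| = |4−1| = 3); (3,2)–(4,3) (|3−4| = |2−3| = 1).
Total attacking pairs: 4.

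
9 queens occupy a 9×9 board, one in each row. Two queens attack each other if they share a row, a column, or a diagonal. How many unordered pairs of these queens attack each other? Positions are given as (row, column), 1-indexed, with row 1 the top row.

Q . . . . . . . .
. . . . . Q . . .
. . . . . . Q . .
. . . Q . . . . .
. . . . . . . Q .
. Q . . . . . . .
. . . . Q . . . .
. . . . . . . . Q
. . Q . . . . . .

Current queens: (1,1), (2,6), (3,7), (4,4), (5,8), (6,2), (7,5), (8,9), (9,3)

6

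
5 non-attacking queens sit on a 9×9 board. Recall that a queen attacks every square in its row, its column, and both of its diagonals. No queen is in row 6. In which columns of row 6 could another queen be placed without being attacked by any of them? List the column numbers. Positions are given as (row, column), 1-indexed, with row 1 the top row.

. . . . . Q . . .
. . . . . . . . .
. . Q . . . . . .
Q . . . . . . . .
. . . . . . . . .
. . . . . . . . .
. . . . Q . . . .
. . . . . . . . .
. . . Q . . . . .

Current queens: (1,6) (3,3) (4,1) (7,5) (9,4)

columns 2, 8, 9

(1,6) attacks row 6 at column 6 and diagonals 1.
(3,3) attacks row 6 at column 3 and diagonals 6.
(4,1) attacks row 6 at column 1 and diagonals 3.
(7,5) attacks row 6 at column 5 and diagonals 4, 6.
(9,4) attacks row 6 at column 4 and diagonals 1, 7.
Attacked columns: {1, 3, 4, 5, 6, 7}. Safe: {2, 8, 9}.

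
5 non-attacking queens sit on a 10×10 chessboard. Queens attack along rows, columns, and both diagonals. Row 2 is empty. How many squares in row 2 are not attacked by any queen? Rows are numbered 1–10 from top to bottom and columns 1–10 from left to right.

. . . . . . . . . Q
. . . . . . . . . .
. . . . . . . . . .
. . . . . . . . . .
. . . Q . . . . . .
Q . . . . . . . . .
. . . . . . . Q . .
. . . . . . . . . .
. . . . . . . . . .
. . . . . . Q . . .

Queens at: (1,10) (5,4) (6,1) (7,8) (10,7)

(1,10) attacks row 2 at column 10 and diagonals 9.
(5,4) attacks row 2 at column 4 and diagonals 1, 7.
(6,1) attacks row 2 at column 1 and diagonals 5.
(7,8) attacks row 2 at column 8 and diagonals 3.
(10,7) attacks row 2 at column 7.
Attacked columns: {1, 3, 4, 5, 7, 8, 9, 10}. Safe: {2, 6}.

2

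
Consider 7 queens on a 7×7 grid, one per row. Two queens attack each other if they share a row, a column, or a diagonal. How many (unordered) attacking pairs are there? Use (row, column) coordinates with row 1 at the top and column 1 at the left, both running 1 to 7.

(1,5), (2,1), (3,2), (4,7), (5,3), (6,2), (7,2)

5

Same column: (3,2)–(6,2) (column 2); (3,2)–(7,2) (column 2); (6,2)–(7,2) (column 2).
Same diagonal: (2,1)–(3,2) (|2−3| = |1−2| = 1); (5,3)–(6,2) (|5−6| = |3−2| = 1).
Total attacking pairs: 5.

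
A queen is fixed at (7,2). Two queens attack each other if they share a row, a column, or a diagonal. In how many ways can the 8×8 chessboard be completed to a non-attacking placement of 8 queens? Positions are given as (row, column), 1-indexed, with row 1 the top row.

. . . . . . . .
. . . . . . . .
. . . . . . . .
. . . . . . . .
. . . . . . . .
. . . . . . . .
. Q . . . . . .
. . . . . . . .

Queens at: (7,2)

16

Branch on row 1: col 1 → 2; col 3 → 3; col 4 → 1; col 5 → 2; col 6 → 5; col 7 → 3.
Sum: 2 + 3 + 1 + 2 + 5 + 3 = 16.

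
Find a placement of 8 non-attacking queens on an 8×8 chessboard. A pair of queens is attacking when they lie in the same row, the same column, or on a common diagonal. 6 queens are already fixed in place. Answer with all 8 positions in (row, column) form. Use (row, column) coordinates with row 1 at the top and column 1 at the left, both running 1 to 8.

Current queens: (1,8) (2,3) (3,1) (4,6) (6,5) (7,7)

(1,8) (2,3) (3,1) (4,6) (5,2) (6,5) (7,7) (8,4)

Row 5: attacked by (1,8)→{4,8}; (2,3)→{3,6}; (3,1)→{1,3}; (4,6)→{5,6,7}; (6,5)→{4,5,6}; (7,7)→{5,7}. Safe: 2. Place at column 2.
Row 8: attacked by (1,8)→{1,8}; (2,3)→{3}; (3,1)→{1,6}; (4,6)→{2,6}; (5,2)→{2,5}; (6,5)→{3,5,7}; (7,7)→{6,7,8}. Safe: 4. Place at column 4.
Columns [8, 3, 1, 6, 2, 5, 7, 4], r−c [-7, -1, 2, -2, 3, 1, 0, 4], r+c [9, 5, 4, 10, 7, 11, 14, 12] are all distinct, so no two queens attack.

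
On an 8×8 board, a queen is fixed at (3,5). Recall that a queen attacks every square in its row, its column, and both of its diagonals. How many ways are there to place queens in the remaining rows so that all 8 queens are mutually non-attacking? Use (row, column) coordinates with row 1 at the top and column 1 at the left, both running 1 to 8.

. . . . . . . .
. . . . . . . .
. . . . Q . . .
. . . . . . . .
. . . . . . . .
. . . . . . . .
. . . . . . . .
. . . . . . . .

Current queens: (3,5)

Branch on row 1: col 1 → 1; col 2 → 1; col 4 → 6; col 6 → 3; col 8 → 1.
Sum: 1 + 1 + 6 + 3 + 1 = 12.

12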